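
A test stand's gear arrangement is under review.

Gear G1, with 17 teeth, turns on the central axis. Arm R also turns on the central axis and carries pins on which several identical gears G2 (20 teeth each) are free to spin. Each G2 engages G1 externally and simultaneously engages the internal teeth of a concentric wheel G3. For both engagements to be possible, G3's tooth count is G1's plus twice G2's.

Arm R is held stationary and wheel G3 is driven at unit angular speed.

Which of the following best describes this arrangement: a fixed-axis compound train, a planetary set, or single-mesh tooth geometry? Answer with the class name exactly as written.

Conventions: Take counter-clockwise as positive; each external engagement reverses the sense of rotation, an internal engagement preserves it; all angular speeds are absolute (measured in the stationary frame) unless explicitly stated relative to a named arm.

planetary set (17T centre, 20T on arm, 57T internal) — Willis relation
classification: planetary set

planetary set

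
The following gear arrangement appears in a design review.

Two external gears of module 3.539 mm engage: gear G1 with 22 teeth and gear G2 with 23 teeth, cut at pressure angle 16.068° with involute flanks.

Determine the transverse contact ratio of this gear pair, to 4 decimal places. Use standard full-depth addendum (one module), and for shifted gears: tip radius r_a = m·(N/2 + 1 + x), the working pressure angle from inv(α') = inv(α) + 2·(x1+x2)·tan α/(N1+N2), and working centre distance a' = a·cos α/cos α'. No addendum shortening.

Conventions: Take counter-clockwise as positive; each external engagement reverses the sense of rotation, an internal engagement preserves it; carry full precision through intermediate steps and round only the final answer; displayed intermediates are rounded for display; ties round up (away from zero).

single-mesh involute tooth geometry (22T engaging 23T at module 3.539)
base radii: r_b1 = 37.408195, r_b2 = 39.108568
tip radii: r_a1 = 42.468000, r_a2 = 44.237500
no profile shift: α' = α, a' = a
action lengths: √(r_a1²−r_b1²) = 20.103680, √(r_a2²−r_b2²) = 20.675501
base pitch p_b = π·m·cos α = 10.683756
CR = (20.103680 + 20.675501 − 79.627500·sin 16.06800°)/10.683756 = 1.754069
contact ratio ≈ 1.7541

1.7541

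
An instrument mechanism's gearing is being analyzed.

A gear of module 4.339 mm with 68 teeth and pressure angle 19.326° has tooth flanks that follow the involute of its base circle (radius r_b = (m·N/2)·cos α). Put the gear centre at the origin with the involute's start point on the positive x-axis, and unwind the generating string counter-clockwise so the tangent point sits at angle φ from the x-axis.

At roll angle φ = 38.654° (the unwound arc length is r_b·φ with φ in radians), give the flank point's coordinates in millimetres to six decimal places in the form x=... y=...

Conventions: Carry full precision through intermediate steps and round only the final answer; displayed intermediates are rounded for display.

recognized (one wheel, involute flank): single-mesh tooth geometry, m = 4.339, N = 68
pitch radius r_p = m·N/2 = 4.339·68/2 = 147.526000
base radius r_b = r_p·cos α = 147.526000·cos 19.326° = 139.213039
roll angle φ = 38.654° = 0.67463957 rad
x = r_b·(cos φ + φ·sin φ) = 167.379000
y = r_b·(sin φ − φ·cos φ) = 13.610604

x=167.379000 y=13.610604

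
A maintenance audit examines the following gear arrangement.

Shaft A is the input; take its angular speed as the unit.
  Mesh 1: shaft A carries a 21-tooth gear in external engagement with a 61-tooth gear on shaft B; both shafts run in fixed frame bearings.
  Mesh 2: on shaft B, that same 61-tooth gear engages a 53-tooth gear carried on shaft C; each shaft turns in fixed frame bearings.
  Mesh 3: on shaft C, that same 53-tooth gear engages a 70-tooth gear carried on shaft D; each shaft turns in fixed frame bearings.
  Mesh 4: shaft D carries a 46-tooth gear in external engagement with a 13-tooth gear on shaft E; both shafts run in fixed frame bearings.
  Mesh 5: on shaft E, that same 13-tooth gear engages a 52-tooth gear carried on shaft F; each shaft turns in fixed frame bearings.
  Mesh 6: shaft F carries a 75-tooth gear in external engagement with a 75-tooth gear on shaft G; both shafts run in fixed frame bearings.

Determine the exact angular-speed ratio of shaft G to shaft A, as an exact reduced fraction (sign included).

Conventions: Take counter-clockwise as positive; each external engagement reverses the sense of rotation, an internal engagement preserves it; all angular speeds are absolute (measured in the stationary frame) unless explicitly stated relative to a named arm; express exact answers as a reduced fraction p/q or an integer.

class = fixed-axis compound train [6 meshes; 6 ratios multiply, 6 sense flips]
mesh 1 [21T→61T]: running ratio 21/61, sense −
mesh 2 [61T→53T]: running ratio 21/53, sense +
mesh 3 [53T→70T]: running ratio 3/10, sense −
mesh 4 [46T→13T]: running ratio 69/65, sense +
mesh 5 [13T→52T]: running ratio 69/260, sense −
mesh 6 [75T→75T]: running ratio 69/260, sense +
ω_out/ω_in = 69/260

69/260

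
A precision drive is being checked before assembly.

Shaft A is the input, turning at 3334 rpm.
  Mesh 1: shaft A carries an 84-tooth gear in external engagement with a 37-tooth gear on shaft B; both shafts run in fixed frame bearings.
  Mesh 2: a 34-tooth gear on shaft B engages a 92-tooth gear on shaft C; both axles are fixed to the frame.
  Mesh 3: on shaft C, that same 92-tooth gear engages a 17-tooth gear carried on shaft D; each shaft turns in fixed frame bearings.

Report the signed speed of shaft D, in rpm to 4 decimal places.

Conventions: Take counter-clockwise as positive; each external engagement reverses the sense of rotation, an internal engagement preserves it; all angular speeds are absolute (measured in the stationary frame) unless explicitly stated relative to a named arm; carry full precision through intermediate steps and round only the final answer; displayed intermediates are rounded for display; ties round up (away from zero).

-15138.1622 rpm

recognized (4 fixed axles, 3 meshes): fixed-axis compound train
mesh 1 [84T→37T]: ω = 3334.0000×84/37 = 7569.0811 rpm, sense flips to −
mesh 2 [34T→92T]: ω = 7569.0811×34/92 = 2797.2691 rpm, sense flips to +
mesh 3 [92T→17T]: ω = 2797.2691×92/17 = 15138.1622 rpm, sense flips to −
signed output speed = -15138.1622 rpm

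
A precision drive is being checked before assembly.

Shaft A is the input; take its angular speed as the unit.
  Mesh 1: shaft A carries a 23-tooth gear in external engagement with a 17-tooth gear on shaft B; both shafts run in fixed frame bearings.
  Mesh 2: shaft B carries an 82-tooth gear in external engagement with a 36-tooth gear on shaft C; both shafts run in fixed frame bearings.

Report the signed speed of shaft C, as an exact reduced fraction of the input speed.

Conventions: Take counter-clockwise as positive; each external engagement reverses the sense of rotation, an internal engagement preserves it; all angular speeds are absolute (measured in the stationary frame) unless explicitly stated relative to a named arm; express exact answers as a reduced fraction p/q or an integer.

2-mesh fixed-axis compound train (all bearings frame-fixed)
mesh 1 [23T→17T]: |ω|/ω_in = 1×23/17 = 23/17, sense flips to −
mesh 2 [82T→36T]: |ω|/ω_in = (23/17)×82/36 = 943/306, sense flips to +
signed output speed (× input speed) = 943/306

943/306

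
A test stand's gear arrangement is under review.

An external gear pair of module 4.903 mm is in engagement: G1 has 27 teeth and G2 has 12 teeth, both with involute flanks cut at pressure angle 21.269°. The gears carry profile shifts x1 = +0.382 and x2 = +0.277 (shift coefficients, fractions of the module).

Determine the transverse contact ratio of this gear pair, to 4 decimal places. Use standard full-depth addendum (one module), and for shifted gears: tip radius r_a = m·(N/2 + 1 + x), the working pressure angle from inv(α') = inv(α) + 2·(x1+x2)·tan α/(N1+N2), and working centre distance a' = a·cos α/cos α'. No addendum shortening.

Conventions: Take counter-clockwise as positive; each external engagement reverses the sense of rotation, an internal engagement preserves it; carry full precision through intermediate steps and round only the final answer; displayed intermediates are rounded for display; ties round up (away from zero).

1.3700

single-mesh involute tooth geometry (27T engaging 12T at module 4.903)
base radii: r_b1 = 61.682108, r_b2 = 27.414270
tip radii: r_a1 = 72.966446, r_a2 = 35.679131
inv(α') = inv(21.269°) + 2·(+0.382+0.277)·tan α/(27+12) = 0.03120147  ⇒  α' = 25.31843°
a' = a·cos α / cos α' = 95.6085·cos 21.269°/cos 25.31843° = 98.563935
action lengths: √(r_a1²−r_b1²) = 38.979736, √(r_a2²−r_b2²) = 22.835459
base pitch p_b = π·m·cos α = 14.354078
CR = (38.979736 + 22.835459 − 98.563935·sin 25.31843°)/14.354078 = 1.369956
contact ratio ≈ 1.3700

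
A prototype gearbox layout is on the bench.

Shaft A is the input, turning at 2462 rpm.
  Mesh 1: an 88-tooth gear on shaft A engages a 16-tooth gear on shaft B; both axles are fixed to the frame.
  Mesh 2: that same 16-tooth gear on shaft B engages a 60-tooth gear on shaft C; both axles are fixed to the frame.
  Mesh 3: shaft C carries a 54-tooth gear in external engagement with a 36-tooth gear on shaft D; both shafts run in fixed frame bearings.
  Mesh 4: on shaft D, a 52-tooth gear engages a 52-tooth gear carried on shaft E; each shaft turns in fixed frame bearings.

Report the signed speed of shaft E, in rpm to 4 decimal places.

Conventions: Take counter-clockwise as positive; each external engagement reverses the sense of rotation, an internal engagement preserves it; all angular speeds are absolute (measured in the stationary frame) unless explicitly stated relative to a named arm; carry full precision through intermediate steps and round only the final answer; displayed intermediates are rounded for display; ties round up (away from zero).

4-mesh fixed-axis compound train (all bearings frame-fixed)
mesh 1 [88T→16T]: ω = 2462.0000×88/16 = 13541.0000 rpm, sense flips to −
mesh 2 [16T→60T]: ω = 13541.0000×16/60 = 3610.9333 rpm, sense flips to +
mesh 3 [54T→36T]: ω = 3610.9333×54/36 = 5416.4000 rpm, sense flips to −
mesh 4 [52T→52T]: ω = 5416.4000×52/52 = 5416.4000 rpm, sense flips to +
signed output speed = +5416.4000 rpm

+5416.4000 rpm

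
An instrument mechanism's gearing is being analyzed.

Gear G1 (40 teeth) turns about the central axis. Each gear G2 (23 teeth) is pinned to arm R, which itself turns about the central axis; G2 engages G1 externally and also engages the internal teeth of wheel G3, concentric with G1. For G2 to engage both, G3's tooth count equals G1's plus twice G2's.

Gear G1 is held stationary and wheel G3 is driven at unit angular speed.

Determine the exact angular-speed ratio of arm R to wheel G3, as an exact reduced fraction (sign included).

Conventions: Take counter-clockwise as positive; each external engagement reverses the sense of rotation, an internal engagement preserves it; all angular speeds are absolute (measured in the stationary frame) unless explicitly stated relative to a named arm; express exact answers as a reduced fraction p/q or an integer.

43/63

planetary set (40T centre, 23T on arm, 86T internal) — Willis relation
ring teeth: 40 + 2·23 = 86
40(ω_sun−ω_arm) = −86(ω_ring−ω_arm),  ω_sun = 0, ω_ring = 1
40(0−ω_arm) = −86(1−ω_arm)  ⇒  126·ω_arm = 86  ⇒  ω_arm = 43/63
ω_out/ω_in = 43/63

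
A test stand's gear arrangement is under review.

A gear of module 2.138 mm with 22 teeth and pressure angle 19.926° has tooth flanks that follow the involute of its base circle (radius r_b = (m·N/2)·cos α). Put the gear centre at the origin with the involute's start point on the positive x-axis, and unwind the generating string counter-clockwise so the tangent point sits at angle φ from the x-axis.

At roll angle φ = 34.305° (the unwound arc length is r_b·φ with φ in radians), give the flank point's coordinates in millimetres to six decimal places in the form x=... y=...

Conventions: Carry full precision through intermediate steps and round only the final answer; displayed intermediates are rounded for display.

single-mesh involute tooth geometry (22T wheel at module 2.138)
pitch radius r_p = m·N/2 = 2.138·22/2 = 23.518000
base radius r_b = r_p·cos α = 23.518000·cos 19.926° = 22.110061
roll angle φ = 34.305° = 0.59873520 rad
x = r_b·(cos φ + φ·sin φ) = 25.724949
y = r_b·(sin φ − φ·cos φ) = 1.525892

x=25.724949 y=1.525892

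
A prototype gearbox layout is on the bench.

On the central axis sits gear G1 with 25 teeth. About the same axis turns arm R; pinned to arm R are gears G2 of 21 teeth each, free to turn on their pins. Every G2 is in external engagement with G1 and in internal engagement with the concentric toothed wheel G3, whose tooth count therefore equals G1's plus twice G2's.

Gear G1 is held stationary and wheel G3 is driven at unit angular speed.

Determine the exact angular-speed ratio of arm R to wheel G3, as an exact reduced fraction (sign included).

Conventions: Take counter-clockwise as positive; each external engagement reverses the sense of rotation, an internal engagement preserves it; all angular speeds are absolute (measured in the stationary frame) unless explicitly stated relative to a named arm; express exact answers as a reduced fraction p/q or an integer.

planetary set (25T centre, 21T on arm, 67T internal) — Willis relation
ring teeth: 25 + 2·21 = 67
25(ω_sun−ω_arm) = −67(ω_ring−ω_arm),  ω_sun = 0, ω_ring = 1
25(0−ω_arm) = −67(1−ω_arm)  ⇒  92·ω_arm = 67  ⇒  ω_arm = 67/92
ω_out/ω_in = 67/92

67/92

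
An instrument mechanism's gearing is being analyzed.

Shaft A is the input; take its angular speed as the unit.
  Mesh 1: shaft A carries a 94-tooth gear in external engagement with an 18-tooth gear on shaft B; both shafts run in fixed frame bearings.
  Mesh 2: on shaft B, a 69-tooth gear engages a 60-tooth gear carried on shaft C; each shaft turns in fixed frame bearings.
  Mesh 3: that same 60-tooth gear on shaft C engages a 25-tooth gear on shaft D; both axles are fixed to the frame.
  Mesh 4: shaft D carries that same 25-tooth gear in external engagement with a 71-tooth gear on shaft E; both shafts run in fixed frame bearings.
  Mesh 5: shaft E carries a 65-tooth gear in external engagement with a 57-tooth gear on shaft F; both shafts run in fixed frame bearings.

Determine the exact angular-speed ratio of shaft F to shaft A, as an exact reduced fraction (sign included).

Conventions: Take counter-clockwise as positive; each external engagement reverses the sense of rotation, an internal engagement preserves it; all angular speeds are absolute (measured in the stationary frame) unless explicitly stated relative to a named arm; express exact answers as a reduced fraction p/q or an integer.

class = fixed-axis compound train [5 meshes; 5 ratios multiply, 5 sense flips]
mesh 1 [94T→18T]: running ratio 47/9, sense −
mesh 2 [69T→60T]: running ratio 1081/180, sense +
mesh 3 [60T→25T]: running ratio 1081/75, sense −
mesh 4 [25T→71T]: running ratio 1081/213, sense +
mesh 5 [65T→57T]: running ratio 70265/12141, sense −
ω_out/ω_in = -70265/12141

-70265/12141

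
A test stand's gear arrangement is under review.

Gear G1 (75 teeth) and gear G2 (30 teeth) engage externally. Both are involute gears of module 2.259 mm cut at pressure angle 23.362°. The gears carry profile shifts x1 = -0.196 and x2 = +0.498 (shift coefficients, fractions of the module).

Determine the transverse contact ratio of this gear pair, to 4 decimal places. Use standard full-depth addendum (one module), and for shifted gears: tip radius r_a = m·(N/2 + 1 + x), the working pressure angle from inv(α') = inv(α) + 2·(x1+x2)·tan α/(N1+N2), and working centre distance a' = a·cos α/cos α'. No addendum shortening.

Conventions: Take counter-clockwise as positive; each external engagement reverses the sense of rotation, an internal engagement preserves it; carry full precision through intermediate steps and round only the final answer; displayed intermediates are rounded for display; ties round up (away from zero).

topology: single-mesh involute geometry — m = 2.259, 75T/30T pair
base radii: r_b1 = 77.767585, r_b2 = 31.107034
tip radii: r_a1 = 86.528736, r_a2 = 37.268982
inv(α') = inv(23.362°) + 2·(-0.196+0.498)·tan α/(75+30) = 0.02669238  ⇒  α' = 24.09860°
a' = a·cos α / cos α' = 118.5975·cos 23.362°/cos 24.09860° = 119.269666
action lengths: √(r_a1²−r_b1²) = 37.939754, √(r_a2²−r_b2²) = 20.526311
base pitch p_b = π·m·cos α = 6.515042
CR = (37.939754 + 20.526311 − 119.269666·sin 24.09860°)/6.515042 = 1.499191
contact ratio ≈ 1.4992

1.4992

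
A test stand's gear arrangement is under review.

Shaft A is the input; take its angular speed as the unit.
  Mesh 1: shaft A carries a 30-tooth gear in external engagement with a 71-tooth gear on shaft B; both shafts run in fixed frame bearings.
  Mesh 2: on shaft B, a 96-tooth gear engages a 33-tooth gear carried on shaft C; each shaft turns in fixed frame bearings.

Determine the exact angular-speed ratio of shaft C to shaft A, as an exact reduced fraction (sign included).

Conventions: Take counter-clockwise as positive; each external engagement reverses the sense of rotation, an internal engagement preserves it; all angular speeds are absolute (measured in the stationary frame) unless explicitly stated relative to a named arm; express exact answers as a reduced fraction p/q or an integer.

class = fixed-axis compound train [2 meshes; 2 ratios multiply, 2 sense flips]
mesh 1 [30T→71T]: running ratio 30/71, sense −
mesh 2 [96T→33T]: running ratio 960/781, sense +
ω_out/ω_in = 960/781

960/781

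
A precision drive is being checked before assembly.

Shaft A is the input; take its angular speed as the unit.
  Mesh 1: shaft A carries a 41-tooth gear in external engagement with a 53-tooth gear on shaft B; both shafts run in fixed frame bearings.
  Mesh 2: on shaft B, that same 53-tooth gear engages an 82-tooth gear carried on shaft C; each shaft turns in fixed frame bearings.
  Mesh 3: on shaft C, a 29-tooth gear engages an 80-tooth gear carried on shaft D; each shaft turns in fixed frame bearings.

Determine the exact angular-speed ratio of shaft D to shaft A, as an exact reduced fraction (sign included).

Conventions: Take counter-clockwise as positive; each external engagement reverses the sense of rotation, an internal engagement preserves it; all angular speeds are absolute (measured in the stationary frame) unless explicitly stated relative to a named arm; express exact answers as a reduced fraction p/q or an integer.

-29/160

class = fixed-axis compound train [3 meshes; 3 ratios multiply, 3 sense flips]
mesh 1 [41T→53T]: running ratio 41/53, sense −
mesh 2 [53T→82T]: running ratio 1/2, sense +
mesh 3 [29T→80T]: running ratio 29/160, sense −
ω_out/ω_in = -29/160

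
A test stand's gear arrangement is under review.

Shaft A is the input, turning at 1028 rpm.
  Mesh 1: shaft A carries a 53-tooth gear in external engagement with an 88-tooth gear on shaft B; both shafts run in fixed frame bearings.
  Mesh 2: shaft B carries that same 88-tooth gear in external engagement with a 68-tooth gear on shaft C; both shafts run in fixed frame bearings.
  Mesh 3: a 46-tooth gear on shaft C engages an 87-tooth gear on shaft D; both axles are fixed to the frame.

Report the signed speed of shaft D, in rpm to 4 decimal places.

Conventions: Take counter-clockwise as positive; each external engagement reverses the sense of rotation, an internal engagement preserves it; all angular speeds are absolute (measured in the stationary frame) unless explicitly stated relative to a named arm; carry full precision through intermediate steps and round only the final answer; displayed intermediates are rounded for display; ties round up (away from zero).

recognized (4 fixed axles, 3 meshes): fixed-axis compound train
mesh 1 [53T→88T]: ω = 1028.0000×53/88 = 619.1364 rpm, sense flips to −
mesh 2 [88T→68T]: ω = 619.1364×88/68 = 801.2353 rpm, sense flips to +
mesh 3 [46T→87T]: ω = 801.2353×46/87 = 423.6416 rpm, sense flips to −
signed output speed = -423.6416 rpm

-423.6416 rpm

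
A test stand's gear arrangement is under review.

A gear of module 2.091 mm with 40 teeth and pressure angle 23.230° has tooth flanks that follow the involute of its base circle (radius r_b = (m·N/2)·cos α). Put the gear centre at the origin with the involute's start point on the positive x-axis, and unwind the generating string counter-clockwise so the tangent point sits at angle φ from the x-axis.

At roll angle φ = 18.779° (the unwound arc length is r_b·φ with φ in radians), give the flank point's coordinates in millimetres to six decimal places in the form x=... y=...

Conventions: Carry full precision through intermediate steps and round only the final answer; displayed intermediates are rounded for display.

x=40.438628 y=0.446192

single-mesh involute tooth geometry (40T wheel at module 2.091)
pitch radius r_p = m·N/2 = 2.091·40/2 = 41.820000
base radius r_b = r_p·cos α = 41.820000·cos 23.230° = 38.429609
roll angle φ = 18.779° = 0.32775538 rad
x = r_b·(cos φ + φ·sin φ) = 40.438628
y = r_b·(sin φ − φ·cos φ) = 0.446192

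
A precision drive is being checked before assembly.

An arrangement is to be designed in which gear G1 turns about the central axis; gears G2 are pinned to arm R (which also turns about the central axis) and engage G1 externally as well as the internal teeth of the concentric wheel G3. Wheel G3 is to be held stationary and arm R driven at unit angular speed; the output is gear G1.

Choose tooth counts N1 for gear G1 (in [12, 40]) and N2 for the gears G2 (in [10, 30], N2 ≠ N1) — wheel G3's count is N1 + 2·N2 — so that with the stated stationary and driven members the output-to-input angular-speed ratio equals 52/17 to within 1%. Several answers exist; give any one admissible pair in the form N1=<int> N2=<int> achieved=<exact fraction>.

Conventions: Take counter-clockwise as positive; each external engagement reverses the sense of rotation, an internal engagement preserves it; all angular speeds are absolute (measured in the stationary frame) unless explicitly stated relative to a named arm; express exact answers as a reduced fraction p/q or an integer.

N1=34 N2=18 achieved=52/17

class = planetary set [ratio 52/17 wanted; Willis about the carrier]
Willis with ω_ring = 0: ω_sun/ω_arm = (N1+N3)/N1; set equal to 52/17  ⇒  N3/N1 = 52/17 − 1 = 35/17
N3 = N1 + 2·N2  ⇒  N2/N1 = (N3/N1 − 1)/2 = (35/17 − 1)/2 = 9/17
smallest multiple with N1 ≥ 12 and N2 ≥ 10: k = 2  ⇒  N1 = 2·17 = 34, N2 = 2·9 = 18 (N1 ≤ 40, N2 ≤ 30, N2 ≠ N1 ✓), N3 = 34 + 2·18 = 70
check: (N1+N3)/N1 with N1 = 34, N3 = 70 gives 52/17; |achieved − target| = 0 ≤ 13/425 ✓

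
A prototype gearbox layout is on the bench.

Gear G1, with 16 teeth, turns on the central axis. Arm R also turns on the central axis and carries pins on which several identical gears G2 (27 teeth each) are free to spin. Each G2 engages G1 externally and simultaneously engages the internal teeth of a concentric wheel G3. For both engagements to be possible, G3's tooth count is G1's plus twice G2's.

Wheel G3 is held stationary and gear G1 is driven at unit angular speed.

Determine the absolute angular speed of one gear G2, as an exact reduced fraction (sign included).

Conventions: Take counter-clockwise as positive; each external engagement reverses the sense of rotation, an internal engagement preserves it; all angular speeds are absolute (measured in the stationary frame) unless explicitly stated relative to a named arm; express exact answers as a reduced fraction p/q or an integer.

class = planetary set [G3 = 16+2·27 = 70; Willis about the carrier]
ring teeth: 16 + 2·27 = 70
16(ω_sun−ω_arm) = −70(ω_ring−ω_arm),  ω_ring = 0, ω_sun = 1
16(1−ω_arm) = −70(0−ω_arm)  ⇒  86·ω_arm = 16  ⇒  ω_arm = 8/43
sun–planet mesh: 16·(1−8/43) = −27·(ω_p−ω_arm)  ⇒  ω_p−ω_arm = -560/1161
ω_p = 8/43 − 560/1161 = -8/27
exact speed ratio = -8/27

-8/27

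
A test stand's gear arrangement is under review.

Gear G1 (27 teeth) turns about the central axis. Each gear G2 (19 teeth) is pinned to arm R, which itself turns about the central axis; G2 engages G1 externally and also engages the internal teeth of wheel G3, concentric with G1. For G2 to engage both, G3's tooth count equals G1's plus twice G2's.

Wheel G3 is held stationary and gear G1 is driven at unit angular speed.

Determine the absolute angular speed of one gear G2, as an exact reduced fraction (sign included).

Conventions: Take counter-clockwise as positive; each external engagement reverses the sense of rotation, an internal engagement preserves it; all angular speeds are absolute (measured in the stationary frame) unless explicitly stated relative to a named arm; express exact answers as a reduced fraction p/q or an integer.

-27/38

recognized (axles ride arm R): planetary set, 27/19/65 teeth
ring teeth: 27 + 2·19 = 65
27(ω_sun−ω_arm) = −65(ω_ring−ω_arm),  ω_ring = 0, ω_sun = 1
27(1−ω_arm) = −65(0−ω_arm)  ⇒  92·ω_arm = 27  ⇒  ω_arm = 27/92
sun–planet mesh: 27·(1−27/92) = −19·(ω_p−ω_arm)  ⇒  ω_p−ω_arm = -1755/1748
ω_p = 27/92 − 1755/1748 = -27/38
exact speed ratio = -27/38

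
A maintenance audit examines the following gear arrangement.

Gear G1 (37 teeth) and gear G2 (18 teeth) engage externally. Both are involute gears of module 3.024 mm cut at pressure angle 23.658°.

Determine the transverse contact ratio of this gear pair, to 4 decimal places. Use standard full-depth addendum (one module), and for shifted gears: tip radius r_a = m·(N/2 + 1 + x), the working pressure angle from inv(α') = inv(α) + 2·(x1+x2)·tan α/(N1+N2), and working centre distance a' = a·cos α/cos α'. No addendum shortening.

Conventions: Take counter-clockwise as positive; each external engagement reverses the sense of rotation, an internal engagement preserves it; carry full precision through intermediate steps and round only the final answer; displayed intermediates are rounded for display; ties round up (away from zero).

1.4856

topology: single-mesh involute geometry — m = 3.024, 37T/18T pair
base radii: r_b1 = 51.242298, r_b2 = 24.928685
tip radii: r_a1 = 58.968000, r_a2 = 30.240000
no profile shift: α' = α, a' = a
action lengths: √(r_a1²−r_b1²) = 29.179649, √(r_a2²−r_b2²) = 17.117776
base pitch p_b = π·m·cos α = 8.701753
CR = (29.179649 + 17.117776 − 83.160000·sin 23.65800°)/8.701753 = 1.485594
contact ratio ≈ 1.4856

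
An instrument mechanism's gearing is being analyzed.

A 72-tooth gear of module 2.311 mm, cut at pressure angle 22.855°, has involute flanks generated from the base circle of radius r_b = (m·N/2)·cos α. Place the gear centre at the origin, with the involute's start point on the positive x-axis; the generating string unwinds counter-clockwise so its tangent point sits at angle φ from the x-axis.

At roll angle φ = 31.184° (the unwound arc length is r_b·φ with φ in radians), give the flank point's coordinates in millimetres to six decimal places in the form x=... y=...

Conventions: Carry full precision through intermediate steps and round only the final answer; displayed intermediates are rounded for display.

x=87.192048 y=3.999264

topology: single-mesh involute geometry — m = 2.311, N = 72
pitch radius r_p = m·N/2 = 2.311·72/2 = 83.196000
base radius r_b = r_p·cos α = 83.196000·cos 22.855° = 76.664343
roll angle φ = 31.184° = 0.54426347 rad
x = r_b·(cos φ + φ·sin φ) = 87.192048
y = r_b·(sin φ − φ·cos φ) = 3.999264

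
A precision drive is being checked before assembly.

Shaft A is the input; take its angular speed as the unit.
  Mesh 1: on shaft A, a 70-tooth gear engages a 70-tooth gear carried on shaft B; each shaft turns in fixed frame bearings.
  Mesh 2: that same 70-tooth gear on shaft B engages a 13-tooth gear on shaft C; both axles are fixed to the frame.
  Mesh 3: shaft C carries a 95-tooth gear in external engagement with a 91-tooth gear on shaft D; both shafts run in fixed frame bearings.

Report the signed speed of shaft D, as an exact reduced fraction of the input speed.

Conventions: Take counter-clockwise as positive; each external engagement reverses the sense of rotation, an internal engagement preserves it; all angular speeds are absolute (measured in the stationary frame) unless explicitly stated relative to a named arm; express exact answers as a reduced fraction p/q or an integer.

-950/169

3-mesh fixed-axis compound train (all bearings frame-fixed)
mesh 1 [70T→70T]: |ω|/ω_in = 1×70/70 = 1, sense flips to −
mesh 2 [70T→13T]: |ω|/ω_in = 1×70/13 = 70/13, sense flips to +
mesh 3 [95T→91T]: |ω|/ω_in = (70/13)×95/91 = 950/169, sense flips to −
signed output speed (× input speed) = -950/169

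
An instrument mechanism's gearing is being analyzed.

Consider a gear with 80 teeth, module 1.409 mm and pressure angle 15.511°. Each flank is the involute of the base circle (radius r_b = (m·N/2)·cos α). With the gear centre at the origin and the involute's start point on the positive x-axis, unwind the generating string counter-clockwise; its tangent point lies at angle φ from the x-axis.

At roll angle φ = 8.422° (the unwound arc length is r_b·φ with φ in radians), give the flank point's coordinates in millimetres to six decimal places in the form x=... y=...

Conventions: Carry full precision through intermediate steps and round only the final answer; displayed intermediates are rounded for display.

topology: single-mesh involute geometry — m = 1.409, N = 80
pitch radius r_p = m·N/2 = 1.409·80/2 = 56.360000
base radius r_b = r_p·cos α = 56.360000·cos 15.511° = 54.307320
roll angle φ = 8.422° = 0.14699163 rad
x = r_b·(cos φ + φ·sin φ) = 54.890851
y = r_b·(sin φ − φ·cos φ) = 0.057369

x=54.890851 y=0.057369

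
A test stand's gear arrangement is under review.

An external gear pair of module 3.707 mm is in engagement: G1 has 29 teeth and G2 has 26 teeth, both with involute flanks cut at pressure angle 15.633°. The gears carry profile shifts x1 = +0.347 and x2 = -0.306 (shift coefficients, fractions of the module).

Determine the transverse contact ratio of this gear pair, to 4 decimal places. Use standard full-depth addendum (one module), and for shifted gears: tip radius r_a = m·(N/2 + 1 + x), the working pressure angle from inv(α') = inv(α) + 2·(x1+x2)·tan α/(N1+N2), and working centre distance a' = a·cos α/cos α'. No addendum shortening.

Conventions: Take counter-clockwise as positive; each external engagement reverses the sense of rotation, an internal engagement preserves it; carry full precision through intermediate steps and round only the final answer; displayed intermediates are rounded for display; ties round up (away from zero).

single-mesh involute tooth geometry (29T engaging 26T at module 3.707)
base radii: r_b1 = 51.763099, r_b2 = 46.408295
tip radii: r_a1 = 58.744829, r_a2 = 50.763658
inv(α') = inv(15.633°) + 2·(+0.347-0.306)·tan α/(29+26) = 0.00739585  ⇒  α' = 15.93220°
a' = a·cos α / cos α' = 101.9425·cos 15.633°/cos 15.93220° = 102.093078
action lengths: √(r_a1²−r_b1²) = 27.776547, √(r_a2²−r_b2²) = 20.572289
base pitch p_b = π·m·cos α = 11.215074
CR = (27.776547 + 20.572289 − 102.093078·sin 15.93220°)/11.215074 = 1.812232
contact ratio ≈ 1.8122

1.8122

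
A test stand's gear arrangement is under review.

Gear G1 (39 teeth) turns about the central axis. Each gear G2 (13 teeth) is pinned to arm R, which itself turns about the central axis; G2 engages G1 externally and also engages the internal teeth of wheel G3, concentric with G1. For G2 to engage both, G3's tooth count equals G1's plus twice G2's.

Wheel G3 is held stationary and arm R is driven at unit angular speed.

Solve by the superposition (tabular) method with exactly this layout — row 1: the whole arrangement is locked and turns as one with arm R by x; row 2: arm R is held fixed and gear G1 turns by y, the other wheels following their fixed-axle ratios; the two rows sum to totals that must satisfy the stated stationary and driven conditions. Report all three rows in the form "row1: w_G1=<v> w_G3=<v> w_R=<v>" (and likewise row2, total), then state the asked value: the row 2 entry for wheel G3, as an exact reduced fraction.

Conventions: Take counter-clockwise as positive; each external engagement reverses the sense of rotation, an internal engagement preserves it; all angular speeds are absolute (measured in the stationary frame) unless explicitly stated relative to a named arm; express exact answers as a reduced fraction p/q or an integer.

class = planetary set [G3 = 39+2·13 = 65; Willis about the carrier]
row 1 — lock + rotate with arm: ω_sun = ω_ring = ω_arm = x
row 2 — arm fixed, fixed-axis ratios: sun y, ring −(39/65)·y, arm 0
boundary: total ω_ring = x − (39/65)·y = 0 and total ω_arm = x = 1  ⇒  y = 5/3, x = 1
row 2 ring = −(39/65)·5/3 = -1
totals (row 1 + row 2): sun 1 + 5/3 = 8/3, ring 1 + (-1) = 0, arm 1 + 0 = 1
asked cell (row2, ring) = -1

row1: w_G1=1 w_G3=1 w_R=1
row2: w_G1=5/3 w_G3=-1 w_R=0
total: w_G1=8/3 w_G3=0 w_R=1
asked value: -1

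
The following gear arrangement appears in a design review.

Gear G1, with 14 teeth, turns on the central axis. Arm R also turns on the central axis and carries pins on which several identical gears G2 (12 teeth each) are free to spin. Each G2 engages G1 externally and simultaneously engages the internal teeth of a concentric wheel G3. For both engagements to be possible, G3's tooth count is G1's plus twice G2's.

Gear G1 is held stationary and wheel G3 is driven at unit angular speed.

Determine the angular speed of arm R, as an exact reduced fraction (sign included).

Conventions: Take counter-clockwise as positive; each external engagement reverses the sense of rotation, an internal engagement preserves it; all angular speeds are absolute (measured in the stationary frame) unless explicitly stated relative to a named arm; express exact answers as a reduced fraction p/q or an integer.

planetary set (14T centre, 12T on arm, 38T internal) — Willis relation
ring teeth: 14 + 2·12 = 38
14(ω_sun−ω_arm) = −38(ω_ring−ω_arm),  ω_sun = 0, ω_ring = 1
14(0−ω_arm) = −38(1−ω_arm)  ⇒  52·ω_arm = 38  ⇒  ω_arm = 19/26
exact speed ratio = 19/26

19/26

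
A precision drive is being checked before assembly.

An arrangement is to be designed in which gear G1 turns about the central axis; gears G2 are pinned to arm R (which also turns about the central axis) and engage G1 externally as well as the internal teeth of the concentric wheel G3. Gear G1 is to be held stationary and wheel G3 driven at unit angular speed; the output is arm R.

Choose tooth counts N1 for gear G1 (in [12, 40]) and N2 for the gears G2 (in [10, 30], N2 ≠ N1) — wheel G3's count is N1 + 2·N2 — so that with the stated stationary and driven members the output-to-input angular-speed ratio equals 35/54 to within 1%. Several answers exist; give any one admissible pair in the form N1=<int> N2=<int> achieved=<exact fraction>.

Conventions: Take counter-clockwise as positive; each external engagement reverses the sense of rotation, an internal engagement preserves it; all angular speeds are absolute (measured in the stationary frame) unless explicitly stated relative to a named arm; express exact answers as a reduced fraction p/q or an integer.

N1=38 N2=16 achieved=35/54

planetary set to be sized for 35/54 (Willis relation)
Willis with ω_sun = 0: ω_arm/ω_ring = N3/(N1+N3); set equal to 35/54  ⇒  N3/N1 = (35/54)/(1 − 35/54) = 35/19
N3 = N1 + 2·N2  ⇒  N2/N1 = (N3/N1 − 1)/2 = (35/19 − 1)/2 = 8/19
smallest multiple with N1 ≥ 12 and N2 ≥ 10: k = 2  ⇒  N1 = 2·19 = 38, N2 = 2·8 = 16 (N1 ≤ 40, N2 ≤ 30, N2 ≠ N1 ✓), N3 = 38 + 2·16 = 70
check: N3/(N1+N3) with N1 = 38, N3 = 70 gives 35/54; |achieved − target| = 0 ≤ 7/1080 ✓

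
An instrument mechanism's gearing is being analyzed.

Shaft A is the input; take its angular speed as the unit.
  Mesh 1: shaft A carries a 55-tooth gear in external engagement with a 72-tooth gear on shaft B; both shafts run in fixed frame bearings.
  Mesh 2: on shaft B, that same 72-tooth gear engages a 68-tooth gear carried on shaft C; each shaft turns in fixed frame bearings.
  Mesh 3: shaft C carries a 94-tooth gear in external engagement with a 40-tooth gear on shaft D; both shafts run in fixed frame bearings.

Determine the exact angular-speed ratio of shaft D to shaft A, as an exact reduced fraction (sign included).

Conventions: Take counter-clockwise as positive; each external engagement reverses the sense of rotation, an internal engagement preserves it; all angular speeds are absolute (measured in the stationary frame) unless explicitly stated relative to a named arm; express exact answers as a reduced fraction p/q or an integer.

class = fixed-axis compound train [3 meshes; 3 ratios multiply, 3 sense flips]
mesh 1 [55T→72T]: running ratio 55/72, sense −
mesh 2 [72T→68T]: running ratio 55/68, sense +
mesh 3 [94T→40T]: running ratio 517/272, sense −
ω_out/ω_in = -517/272

-517/272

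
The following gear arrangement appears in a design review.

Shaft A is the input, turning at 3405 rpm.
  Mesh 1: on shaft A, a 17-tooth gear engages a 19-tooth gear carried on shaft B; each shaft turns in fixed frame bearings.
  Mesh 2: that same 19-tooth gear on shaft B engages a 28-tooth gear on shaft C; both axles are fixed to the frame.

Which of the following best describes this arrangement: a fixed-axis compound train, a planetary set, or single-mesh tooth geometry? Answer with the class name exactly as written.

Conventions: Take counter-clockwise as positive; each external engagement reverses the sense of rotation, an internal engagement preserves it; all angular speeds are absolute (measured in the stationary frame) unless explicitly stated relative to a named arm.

topology: fixed-axis compound train — 2 meshes, A→C
classification: fixed-axis compound train

fixed-axis compound train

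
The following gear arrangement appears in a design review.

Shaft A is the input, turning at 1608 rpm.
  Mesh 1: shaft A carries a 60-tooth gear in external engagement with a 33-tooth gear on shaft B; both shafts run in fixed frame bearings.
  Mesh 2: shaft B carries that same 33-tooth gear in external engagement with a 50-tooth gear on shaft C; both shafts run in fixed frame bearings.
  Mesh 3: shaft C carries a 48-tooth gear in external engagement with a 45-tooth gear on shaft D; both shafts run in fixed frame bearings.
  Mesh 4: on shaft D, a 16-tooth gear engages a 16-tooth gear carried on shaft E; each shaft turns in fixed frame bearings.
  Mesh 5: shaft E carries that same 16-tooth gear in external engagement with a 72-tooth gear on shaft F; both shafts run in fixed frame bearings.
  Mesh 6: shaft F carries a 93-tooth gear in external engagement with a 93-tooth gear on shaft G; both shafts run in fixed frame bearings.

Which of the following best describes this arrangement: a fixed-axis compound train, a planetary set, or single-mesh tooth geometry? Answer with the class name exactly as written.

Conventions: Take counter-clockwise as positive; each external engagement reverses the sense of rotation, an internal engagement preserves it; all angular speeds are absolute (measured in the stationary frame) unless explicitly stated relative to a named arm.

recognized (7 fixed axles, 6 meshes): fixed-axis compound train
classification: fixed-axis compound train

fixed-axis compound train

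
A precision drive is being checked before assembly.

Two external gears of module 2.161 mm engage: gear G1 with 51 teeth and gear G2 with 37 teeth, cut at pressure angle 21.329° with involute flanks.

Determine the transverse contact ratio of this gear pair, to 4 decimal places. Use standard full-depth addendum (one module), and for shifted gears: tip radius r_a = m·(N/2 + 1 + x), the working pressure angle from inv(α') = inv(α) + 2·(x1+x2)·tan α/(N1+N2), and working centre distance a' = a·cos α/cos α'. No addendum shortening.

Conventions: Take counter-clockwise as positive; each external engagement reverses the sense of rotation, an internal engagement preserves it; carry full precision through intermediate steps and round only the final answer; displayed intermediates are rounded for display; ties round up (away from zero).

1.6642

recognized (one external pair, fixed centres): single-mesh tooth geometry, m = 2.161, N1 = 51, N2 = 37
base radii: r_b1 = 51.331173, r_b2 = 37.240263
tip radii: r_a1 = 57.266500, r_a2 = 42.139500
no profile shift: α' = α, a' = a
action lengths: √(r_a1²−r_b1²) = 25.388240, √(r_a2²−r_b2²) = 19.720555
base pitch p_b = π·m·cos α = 6.323986
CR = (25.388240 + 19.720555 − 95.084000·sin 21.32900°)/6.323986 = 1.664232
contact ratio ≈ 1.6642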